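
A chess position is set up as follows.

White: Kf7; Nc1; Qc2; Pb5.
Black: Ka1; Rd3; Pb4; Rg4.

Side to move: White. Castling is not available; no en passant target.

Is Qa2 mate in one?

yes

After Qa2: black king on a1; in check: yes, from the white queen on a2.
King squares — b1: attacked by Qa2; a2: attacked by Nc1; b2: attacked by Qa2.
Black has no legal moves → checkmate.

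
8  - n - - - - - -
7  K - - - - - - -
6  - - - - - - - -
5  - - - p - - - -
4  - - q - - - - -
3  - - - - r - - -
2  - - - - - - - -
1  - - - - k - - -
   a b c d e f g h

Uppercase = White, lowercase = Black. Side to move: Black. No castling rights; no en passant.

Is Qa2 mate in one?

no

After Qa2: white king on a7; in check: yes, from the black queen on a2.
White has 3 legal replies: Kxb8, Kb7, Kb6.
In check but a legal move exists → not checkmate.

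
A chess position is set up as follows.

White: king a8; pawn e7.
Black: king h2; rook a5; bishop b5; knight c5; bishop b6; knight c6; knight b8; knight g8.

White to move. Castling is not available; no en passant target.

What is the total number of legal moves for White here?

White to move; king on a8.
In check: yes, from the black rook on a5.
Legal moves: none.
Count: 0.

0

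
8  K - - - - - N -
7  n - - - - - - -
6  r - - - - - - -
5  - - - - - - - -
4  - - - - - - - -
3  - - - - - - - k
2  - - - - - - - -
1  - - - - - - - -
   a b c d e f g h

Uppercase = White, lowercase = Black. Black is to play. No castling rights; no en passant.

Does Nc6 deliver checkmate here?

After Nc6: white king on a8; in check: yes, from the black rook on a6.
White has 1 legal reply: Kb7.
In check but a legal move exists → not checkmate.

no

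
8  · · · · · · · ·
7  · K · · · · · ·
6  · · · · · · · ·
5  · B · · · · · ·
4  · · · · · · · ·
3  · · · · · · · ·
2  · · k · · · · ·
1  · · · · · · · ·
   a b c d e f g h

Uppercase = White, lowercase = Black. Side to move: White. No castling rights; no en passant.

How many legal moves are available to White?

17

White to move; king on b7.
In check: no.
Legal moves: Kc8, Kb8, Ka8, Kc7, Ka7, Kc6, Kb6, Ka6, Be8, Bd7, Bc6, Ba6, Bc4, Ba4+, Bd3+, Be2, Bf1.
Count: 17.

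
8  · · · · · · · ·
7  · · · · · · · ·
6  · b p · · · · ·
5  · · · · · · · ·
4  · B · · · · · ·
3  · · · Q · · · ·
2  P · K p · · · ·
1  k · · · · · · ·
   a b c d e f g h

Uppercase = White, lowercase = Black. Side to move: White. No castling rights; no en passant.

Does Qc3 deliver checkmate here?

After Qc3: black king on a1; in check: yes, from the white queen on c3.
Black has 1 legal reply: Kxa2.
In check but a legal move exists → not checkmate.

no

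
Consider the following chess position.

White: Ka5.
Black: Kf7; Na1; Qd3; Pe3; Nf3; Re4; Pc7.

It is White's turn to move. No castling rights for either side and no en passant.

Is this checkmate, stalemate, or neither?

White to move; white king on a5.
In check: no.
King squares — a4: attacked by Re4; b4: attacked by Re4; b5: attacked by Qd3; a6: attacked by Qd3; b6: attacked by Pc7.
Legal moves for White: none.
Not in check and no legal moves → stalemate.

stalemate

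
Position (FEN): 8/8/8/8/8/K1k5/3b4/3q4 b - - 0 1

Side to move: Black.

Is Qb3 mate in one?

After Qb3: white king on a3; in check: yes, from the black queen on b3.
King squares — a2: attacked by Qb3; b2: attacked by Qb3; b3: attacked by Kc3; a4: attacked by Qb3; b4: attacked by Qb3.
White has no legal moves → checkmate.

yes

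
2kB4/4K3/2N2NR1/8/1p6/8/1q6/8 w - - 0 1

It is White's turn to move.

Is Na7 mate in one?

After Na7: black king on c8; in check: yes, from the white knight on a7.
Black has 2 legal replies: Kb8, Kb7.
In check but a legal move exists → not checkmate.

no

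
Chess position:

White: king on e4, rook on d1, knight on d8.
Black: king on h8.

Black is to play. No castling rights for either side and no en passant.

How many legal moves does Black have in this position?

3

Black to move; king on h8.
In check: no.
Legal moves: Kg8, Kh7, Kg7.
Count: 3.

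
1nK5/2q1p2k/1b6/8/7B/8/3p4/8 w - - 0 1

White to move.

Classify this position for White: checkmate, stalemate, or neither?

checkmate

White to move; white king on c8.
In check: yes, from the black queen on c7.
King squares — b7: attacked by Qc7; c7: attacked by Bb6; d7: attacked by Qc7; b8: attacked by Qc7; d8: attacked by Qc7.
Legal moves for White: none.
In check with no legal moves → checkmate.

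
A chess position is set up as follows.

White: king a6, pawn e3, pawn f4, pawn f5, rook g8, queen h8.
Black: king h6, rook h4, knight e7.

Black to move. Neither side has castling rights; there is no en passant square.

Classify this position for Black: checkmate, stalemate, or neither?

checkmate

Black to move; black king on h6.
In check: yes, from the white queen on h8.
King squares — g5: attacked by Pf4; h5: attacked by Qh8; g6: attacked by Pf5; g7: attacked by Rg8; h7: attacked by Qh8.
Legal moves for Black: none.
In check with no legal moves → checkmate.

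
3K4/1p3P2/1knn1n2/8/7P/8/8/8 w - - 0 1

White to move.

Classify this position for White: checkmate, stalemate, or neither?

White to move; white king on d8.
In check: yes, from the black knight on c6.
King squares — c7: attacked by Kb6; d7: attacked by Nf6; e7: attacked by Nc6; c8: attacked by Nd6; e8: attacked by Nd6.
Legal moves for White: none.
In check with no legal moves → checkmate.

checkmate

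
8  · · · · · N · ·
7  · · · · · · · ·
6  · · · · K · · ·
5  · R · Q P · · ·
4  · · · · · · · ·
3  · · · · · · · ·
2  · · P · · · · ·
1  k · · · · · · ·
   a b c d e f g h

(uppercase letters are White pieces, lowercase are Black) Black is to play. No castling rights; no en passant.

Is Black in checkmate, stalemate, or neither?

stalemate

Black to move; black king on a1.
In check: no.
King squares — b1: attacked by Rb5; a2: attacked by Qd5; b2: attacked by Rb5.
Legal moves for Black: none.
Not in check and no legal moves → stalemate.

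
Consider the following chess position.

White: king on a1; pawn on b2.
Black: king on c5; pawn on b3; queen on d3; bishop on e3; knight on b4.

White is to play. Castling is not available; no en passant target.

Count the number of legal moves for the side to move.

White to move; king on a1.
In check: no.
Legal moves: none.
Count: 0.

0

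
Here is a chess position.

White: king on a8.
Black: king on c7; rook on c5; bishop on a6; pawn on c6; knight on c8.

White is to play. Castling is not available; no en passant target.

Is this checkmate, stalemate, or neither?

White to move; white king on a8.
In check: no.
King squares — a7: attacked by Nc8; b7: attacked by Ba6; b8: attacked by Kc7.
Legal moves for White: none.
Not in check and no legal moves → stalemate.

stalemate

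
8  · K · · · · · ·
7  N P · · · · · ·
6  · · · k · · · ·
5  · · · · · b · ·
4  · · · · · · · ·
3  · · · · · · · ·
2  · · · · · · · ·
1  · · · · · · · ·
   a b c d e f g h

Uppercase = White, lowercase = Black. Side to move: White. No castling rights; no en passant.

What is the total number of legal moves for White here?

4

White to move; king on b8.
In check: no.
Legal moves: Ka8, Nc8+, Nc6, Nb5+.
Count: 4.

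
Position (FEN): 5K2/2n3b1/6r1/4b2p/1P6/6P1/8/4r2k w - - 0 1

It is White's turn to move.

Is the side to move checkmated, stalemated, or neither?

White to move; white king on f8.
In check: yes, from the black bishop on g7.
King squares — e7: available; f7: available; g7: attacked by Be5; e8: attacked by Nc7; g8: available.
Legal moves for White: Kg8, Kf7, Ke7.
White is in check but has 3 legal moves → neither.

neither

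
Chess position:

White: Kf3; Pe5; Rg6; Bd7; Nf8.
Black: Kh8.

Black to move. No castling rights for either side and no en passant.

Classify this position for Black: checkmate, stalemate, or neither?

Black to move; black king on h8.
In check: no.
King squares — g7: attacked by Rg6; h7: attacked by Nf8; g8: attacked by Rg6.
Legal moves for Black: none.
Not in check and no legal moves → stalemate.

stalemate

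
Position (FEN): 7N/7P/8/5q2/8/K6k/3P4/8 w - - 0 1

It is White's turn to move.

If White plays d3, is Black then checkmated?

no

After d3: black king on h3; in check: no.
Black is not in check, so this cannot be checkmate.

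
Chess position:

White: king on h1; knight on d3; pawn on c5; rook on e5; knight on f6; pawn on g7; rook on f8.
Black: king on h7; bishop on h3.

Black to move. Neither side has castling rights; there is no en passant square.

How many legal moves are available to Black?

3

Black to move; king on h7.
In check: yes, from the white knight on f6.
Legal moves: Kxg7, Kh6, Kg6.
Count: 3.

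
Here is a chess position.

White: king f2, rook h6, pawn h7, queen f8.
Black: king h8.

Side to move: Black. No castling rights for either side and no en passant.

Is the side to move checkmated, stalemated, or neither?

Black to move; black king on h8.
In check: yes, from the white queen on f8.
King squares — g7: attacked by Qf8; h7: attacked by Rh6; g8: attacked by Ph7.
Legal moves for Black: none.
In check with no legal moves → checkmate.

checkmate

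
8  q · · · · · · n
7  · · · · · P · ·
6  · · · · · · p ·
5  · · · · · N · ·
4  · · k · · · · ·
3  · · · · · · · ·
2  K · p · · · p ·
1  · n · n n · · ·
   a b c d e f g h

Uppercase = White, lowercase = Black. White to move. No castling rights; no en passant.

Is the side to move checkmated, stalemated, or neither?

checkmate

White to move; white king on a2.
In check: yes, from the black queen on a8.
King squares — a1: attacked by Qa8; b1: attacked by Pc2; b2: attacked by Nd1; a3: attacked by Nb1; b3: attacked by Kc4.
Legal moves for White: none.
In check with no legal moves → checkmate.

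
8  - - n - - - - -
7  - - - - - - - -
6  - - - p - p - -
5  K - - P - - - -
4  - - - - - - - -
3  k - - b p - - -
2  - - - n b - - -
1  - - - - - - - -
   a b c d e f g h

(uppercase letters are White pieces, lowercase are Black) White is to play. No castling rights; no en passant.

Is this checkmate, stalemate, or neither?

White to move; white king on a5.
In check: no.
King squares — a4: attacked by Ka3; b4: attacked by Ka3; b5: attacked by Bd3; a6: attacked by Bd3; b6: attacked by Nc8.
Legal moves for White: none.
Not in check and no legal moves → stalemate.

stalemate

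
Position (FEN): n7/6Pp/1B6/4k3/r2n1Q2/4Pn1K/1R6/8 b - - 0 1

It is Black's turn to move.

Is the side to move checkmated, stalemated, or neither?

Black to move; black king on e5.
In check: yes, from the white queen on f4.
King squares — d4: own knight; e4: attacked by Qf4; f4: attacked by Pe3; d5: available; f5: attacked by Qf4; d6: attacked by Qf4; e6: available; f6: attacked by Qf4.
Legal moves for Black: Ke6, Kd5.
Black is in check but has 2 legal moves → neither.

neither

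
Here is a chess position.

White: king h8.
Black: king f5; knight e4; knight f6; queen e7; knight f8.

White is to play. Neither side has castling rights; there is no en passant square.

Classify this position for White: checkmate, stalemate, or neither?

White to move; white king on h8.
In check: no.
King squares — g7: attacked by Qe7; h7: attacked by Nf6; g8: attacked by Nf6.
Legal moves for White: none.
Not in check and no legal moves → stalemate.

stalemate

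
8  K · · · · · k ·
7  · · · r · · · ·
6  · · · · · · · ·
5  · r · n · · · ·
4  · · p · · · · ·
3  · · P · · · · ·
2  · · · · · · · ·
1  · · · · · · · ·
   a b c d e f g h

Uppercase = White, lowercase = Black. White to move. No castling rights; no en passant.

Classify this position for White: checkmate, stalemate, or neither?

White to move; white king on a8.
In check: no.
King squares — a7: attacked by Rd7; b7: attacked by Rb5; b8: attacked by Rb5.
Legal moves for White: none.
Not in check and no legal moves → stalemate.

stalemate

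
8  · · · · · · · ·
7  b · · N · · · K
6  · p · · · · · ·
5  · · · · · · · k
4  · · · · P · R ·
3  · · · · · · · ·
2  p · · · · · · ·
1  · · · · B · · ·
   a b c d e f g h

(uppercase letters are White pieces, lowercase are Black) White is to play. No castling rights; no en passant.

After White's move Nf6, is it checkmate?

yes

After Nf6: black king on h5; in check: yes, from the white knight on f6.
King squares — g4: attacked by Nf6; h4: attacked by Be1; g5: attacked by Rg4; g6: attacked by Rg4; h6: attacked by Kh7.
Black has no legal moves → checkmate.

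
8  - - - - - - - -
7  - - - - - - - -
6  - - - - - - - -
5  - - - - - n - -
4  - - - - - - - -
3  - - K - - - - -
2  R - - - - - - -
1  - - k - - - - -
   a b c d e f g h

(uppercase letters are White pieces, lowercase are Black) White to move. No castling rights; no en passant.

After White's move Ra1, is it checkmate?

yes

After Ra1: black king on c1; in check: yes, from the white rook on a1.
King squares — b1: attacked by Ra1; d1: attacked by Ra1; b2: attacked by Kc3; c2: attacked by Kc3; d2: attacked by Kc3.
Black has no legal moves → checkmate.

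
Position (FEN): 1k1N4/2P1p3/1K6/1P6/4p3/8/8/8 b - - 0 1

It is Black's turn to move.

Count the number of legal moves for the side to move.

2

Black to move; king on b8.
In check: yes, from the white pawn on c7.
Legal moves: Kc8, Ka8.
Count: 2.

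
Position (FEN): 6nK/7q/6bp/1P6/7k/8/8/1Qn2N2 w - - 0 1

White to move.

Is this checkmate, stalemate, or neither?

checkmate

White to move; white king on h8.
In check: yes, from the black queen on h7.
King squares — g7: attacked by Qh7; h7: attacked by Bg6; g8: attacked by Qh7.
Legal moves for White: none.
In check with no legal moves → checkmate.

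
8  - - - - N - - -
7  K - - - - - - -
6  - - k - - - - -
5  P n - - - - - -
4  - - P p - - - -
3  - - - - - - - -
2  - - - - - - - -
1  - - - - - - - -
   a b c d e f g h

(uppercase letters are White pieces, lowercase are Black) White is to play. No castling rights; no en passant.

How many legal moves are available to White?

4

White to move; king on a7.
In check: yes, from the black knight on b5.
Legal moves: Kb8, Ka8, Ka6, cxb5+.
Count: 4.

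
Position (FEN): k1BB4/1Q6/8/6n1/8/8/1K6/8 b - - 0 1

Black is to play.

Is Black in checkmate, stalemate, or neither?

Black to move; black king on a8.
In check: yes, from the white queen on b7.
King squares — a7: attacked by Qb7; b7: attacked by Bc8; b8: attacked by Qb7.
Legal moves for Black: none.
In check with no legal moves → checkmate.

checkmate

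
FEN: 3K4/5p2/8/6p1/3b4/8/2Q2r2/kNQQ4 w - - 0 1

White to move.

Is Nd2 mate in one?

yes

After Nd2: black king on a1; in check: yes, from the white queen on c1.
King squares — b1: attacked by Qc1; a2: attacked by Qc2; b2: attacked by Qc1.
Black has no legal moves → checkmate.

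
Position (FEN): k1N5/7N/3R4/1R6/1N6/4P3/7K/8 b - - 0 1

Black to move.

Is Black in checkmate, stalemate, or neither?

Black to move; black king on a8.
In check: no.
King squares — a7: attacked by Nc8; b7: attacked by Rb5; b8: attacked by Rb5.
Legal moves for Black: none.
Not in check and no legal moves → stalemate.

stalemate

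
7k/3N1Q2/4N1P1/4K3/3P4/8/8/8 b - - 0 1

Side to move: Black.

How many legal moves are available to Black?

0

Black to move; king on h8.
In check: no.
Legal moves: none.
Count: 0.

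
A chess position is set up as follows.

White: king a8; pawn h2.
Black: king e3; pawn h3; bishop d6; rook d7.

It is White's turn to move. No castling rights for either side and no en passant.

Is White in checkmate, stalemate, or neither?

stalemate

White to move; white king on a8.
In check: no.
King squares — a7: attacked by Rd7; b7: attacked by Rd7; b8: attacked by Bd6.
Legal moves for White: none.
Not in check and no legal moves → stalemate.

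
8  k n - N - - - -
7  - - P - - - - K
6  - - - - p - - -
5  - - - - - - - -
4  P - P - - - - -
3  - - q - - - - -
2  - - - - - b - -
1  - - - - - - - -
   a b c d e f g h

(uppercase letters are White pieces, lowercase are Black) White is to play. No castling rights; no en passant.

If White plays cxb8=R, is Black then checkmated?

After cxb8=R: black king on a8; in check: yes, from the white rook on b8.
Black has 2 legal replies: Kxb8, Ka7.
In check but a legal move exists → not checkmate.

no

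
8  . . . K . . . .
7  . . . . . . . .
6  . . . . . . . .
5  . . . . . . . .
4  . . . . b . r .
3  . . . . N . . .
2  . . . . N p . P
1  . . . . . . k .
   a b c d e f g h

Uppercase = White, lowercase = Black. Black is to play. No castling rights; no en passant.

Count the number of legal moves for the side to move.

Black to move; king on g1.
In check: yes, from the white knight on e2.
Legal moves: Kxh2, Kh1.
Count: 2.

2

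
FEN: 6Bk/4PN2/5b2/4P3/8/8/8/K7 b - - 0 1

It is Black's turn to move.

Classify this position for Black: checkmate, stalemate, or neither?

Black to move; black king on h8.
In check: yes, from the white knight on f7.
Legal moves for Black: Kxg8, Kg7.
Black is in check but has 2 legal moves → neither.

neither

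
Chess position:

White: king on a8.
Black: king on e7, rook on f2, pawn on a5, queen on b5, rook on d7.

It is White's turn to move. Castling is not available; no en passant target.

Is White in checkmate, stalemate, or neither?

White to move; white king on a8.
In check: no.
King squares — a7: attacked by Rd7; b7: attacked by Qb5; b8: attacked by Qb5.
Legal moves for White: none.
Not in check and no legal moves → stalemate.

stalemate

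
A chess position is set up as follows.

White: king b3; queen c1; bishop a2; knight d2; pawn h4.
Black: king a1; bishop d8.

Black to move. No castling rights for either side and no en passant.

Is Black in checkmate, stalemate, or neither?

Black to move; black king on a1.
In check: yes, from the white queen on c1.
King squares — b1: attacked by Qc1; a2: attacked by Kb3; b2: attacked by Qc1.
Legal moves for Black: none.
In check with no legal moves → checkmate.

checkmate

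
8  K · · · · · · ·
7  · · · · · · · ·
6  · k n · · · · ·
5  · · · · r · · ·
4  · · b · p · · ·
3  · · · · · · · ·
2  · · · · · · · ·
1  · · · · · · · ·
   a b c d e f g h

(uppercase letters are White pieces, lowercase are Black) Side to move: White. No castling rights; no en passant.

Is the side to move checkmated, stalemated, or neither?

White to move; white king on a8.
In check: no.
King squares — a7: attacked by Kb6; b7: attacked by Kb6; b8: attacked by Nc6.
Legal moves for White: none.
Not in check and no legal moves → stalemate.

stalemate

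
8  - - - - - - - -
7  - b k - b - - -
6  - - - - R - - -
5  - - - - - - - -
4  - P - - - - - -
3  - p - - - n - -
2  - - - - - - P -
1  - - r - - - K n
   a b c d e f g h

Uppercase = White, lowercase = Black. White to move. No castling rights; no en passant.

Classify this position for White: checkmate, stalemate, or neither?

White to move; white king on g1.
In check: yes, from the black rook on c1 and the black knight on f3.
King squares — f1: attacked by Rc1; h1: attacked by Rc1; f2: attacked by Nh1; g2: own pawn; h2: attacked by Nf3.
Legal moves for White: none.
In check with no legal moves → checkmate.

checkmate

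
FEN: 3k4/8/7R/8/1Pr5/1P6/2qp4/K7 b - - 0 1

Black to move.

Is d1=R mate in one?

After d1=R: white king on a1; in check: yes, from the black rook on d1.
King squares — b1: attacked by Rd1; a2: attacked by Qc2; b2: attacked by Qc2.
White has no legal moves → checkmate.

yes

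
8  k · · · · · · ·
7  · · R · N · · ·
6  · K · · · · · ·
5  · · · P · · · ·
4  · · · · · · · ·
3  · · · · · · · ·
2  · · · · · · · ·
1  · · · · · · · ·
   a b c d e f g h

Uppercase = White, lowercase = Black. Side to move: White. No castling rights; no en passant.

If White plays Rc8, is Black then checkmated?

After Rc8: black king on a8; in check: yes, from the white rook on c8.
King squares — a7: attacked by Kb6; b7: attacked by Kb6; b8: attacked by Rc8.
Black has no legal moves → checkmate.

yes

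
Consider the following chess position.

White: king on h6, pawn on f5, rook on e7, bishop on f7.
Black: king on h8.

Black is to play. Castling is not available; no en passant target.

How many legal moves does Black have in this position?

Black to move; king on h8.
In check: no.
Legal moves: none.
Count: 0.

0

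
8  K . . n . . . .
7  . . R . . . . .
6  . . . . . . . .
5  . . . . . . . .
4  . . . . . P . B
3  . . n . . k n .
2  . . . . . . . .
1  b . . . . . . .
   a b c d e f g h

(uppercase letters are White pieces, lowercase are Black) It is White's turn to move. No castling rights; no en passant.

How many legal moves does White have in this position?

20

White to move; king on a8.
In check: no.
Legal moves: Kb8, Ka7, Rc8, Rh7, Rg7, Rf7, Re7, Rd7, Rb7, Ra7, Rc6, Rc5, Rc4, Rxc3+, Bxd8, Be7, Bf6, Bg5, Bxg3, f5.
Count: 20.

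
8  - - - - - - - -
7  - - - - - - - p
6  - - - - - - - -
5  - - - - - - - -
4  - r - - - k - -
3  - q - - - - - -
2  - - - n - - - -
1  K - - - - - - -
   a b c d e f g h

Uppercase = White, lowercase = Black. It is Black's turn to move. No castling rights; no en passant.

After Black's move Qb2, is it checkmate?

After Qb2: white king on a1; in check: yes, from the black queen on b2.
King squares — b1: attacked by Qb2; a2: attacked by Qb2; b2: attacked by Rb4.
White has no legal moves → checkmate.

yes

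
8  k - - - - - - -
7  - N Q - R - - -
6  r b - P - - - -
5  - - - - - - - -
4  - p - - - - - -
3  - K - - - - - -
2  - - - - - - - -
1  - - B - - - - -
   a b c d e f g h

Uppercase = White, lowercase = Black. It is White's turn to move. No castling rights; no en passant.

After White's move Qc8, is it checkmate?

no

After Qc8: black king on a8; in check: yes, from the white queen on c8.
Black has 1 legal reply: Ka7.
In check but a legal move exists → not checkmate.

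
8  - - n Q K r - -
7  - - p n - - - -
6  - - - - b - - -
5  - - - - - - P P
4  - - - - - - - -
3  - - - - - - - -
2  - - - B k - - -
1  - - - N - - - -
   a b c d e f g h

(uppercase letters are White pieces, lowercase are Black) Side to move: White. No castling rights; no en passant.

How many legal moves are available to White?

White to move; king on e8.
In check: yes, from the black rook on f8.
Legal moves: none.
Count: 0.

0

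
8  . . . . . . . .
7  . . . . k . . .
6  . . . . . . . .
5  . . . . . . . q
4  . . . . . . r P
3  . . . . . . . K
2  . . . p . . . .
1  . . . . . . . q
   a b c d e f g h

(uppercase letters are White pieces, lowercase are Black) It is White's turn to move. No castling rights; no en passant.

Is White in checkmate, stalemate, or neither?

checkmate

White to move; white king on h3.
In check: yes, from the black queen on h1.
King squares — g2: attacked by Qh1; h2: attacked by Qh1; g3: attacked by Rg4; g4: attacked by Qh5; h4: own pawn.
Legal moves for White: none.
In check with no legal moves → checkmate.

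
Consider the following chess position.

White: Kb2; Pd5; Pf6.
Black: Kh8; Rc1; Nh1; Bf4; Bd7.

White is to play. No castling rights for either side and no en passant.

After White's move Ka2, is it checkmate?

After Ka2: black king on h8; in check: no.
Black is not in check, so this cannot be checkmate.

no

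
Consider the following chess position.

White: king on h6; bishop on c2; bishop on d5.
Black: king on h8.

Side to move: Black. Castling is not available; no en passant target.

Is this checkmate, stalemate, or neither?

stalemate

Black to move; black king on h8.
In check: no.
King squares — g7: attacked by Kh6; h7: attacked by Bc2; g8: attacked by Bd5.
Legal moves for Black: none.
Not in check and no legal moves → stalemate.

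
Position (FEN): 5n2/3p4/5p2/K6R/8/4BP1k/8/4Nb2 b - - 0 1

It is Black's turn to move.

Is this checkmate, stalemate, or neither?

Black to move; black king on h3.
In check: yes, from the white rook on h5.
King squares — g2: attacked by Ne1; h2: attacked by Rh5; g3: available; g4: attacked by Pf3; h4: attacked by Rh5.
Legal moves for Black: Kg3.
Black is in check but has 1 legal move → neither.

neither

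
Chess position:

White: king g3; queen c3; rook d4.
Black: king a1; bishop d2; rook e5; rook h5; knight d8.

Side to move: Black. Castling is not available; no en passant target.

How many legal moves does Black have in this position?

Black to move; king on a1.
In check: yes, from the white queen on c3.
Legal moves: Ka2, Kb1, Bxc3.
Count: 3.

3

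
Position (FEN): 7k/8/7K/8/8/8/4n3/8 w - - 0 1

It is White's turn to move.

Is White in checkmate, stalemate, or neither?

neither

White to move; white king on h6.
In check: no.
Legal moves for White: Kg6, Kh5, Kg5.
White has 3 legal moves and is not in check → neither.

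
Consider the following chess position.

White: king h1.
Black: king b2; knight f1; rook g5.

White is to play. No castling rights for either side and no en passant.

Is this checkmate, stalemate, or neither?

stalemate

White to move; white king on h1.
In check: no.
King squares — g1: attacked by Rg5; g2: attacked by Rg5; h2: attacked by Nf1.
Legal moves for White: none.
Not in check and no legal moves → stalemate.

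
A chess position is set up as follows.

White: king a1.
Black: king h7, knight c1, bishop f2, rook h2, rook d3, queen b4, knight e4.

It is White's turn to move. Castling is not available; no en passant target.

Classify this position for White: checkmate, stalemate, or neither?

stalemate

White to move; white king on a1.
In check: no.
King squares — b1: attacked by Qb4; a2: attacked by Nc1; b2: attacked by Qb4.
Legal moves for White: none.
Not in check and no legal moves → stalemate.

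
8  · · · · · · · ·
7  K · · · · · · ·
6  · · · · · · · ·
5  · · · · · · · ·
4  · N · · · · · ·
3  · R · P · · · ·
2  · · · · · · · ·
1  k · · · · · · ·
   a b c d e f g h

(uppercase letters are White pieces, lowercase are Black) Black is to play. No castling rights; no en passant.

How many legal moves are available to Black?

Black to move; king on a1.
In check: no.
Legal moves: none.
Count: 0.

0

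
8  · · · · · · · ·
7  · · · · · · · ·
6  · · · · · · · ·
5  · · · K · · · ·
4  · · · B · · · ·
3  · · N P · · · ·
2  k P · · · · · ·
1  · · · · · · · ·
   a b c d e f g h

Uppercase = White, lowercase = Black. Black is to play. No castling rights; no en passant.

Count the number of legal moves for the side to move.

Black to move; king on a2.
In check: yes, from the white knight on c3.
Legal moves: Kb3, Kxb2, Ka1.
Count: 3.

3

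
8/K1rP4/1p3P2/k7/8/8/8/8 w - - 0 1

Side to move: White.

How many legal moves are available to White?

White to move; king on a7.
In check: yes, from the black rook on c7.
Legal moves: Kb8, Ka8.
Count: 2.

2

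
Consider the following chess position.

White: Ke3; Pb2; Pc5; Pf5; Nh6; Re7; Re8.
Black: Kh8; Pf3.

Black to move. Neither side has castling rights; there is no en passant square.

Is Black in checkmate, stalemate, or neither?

checkmate

Black to move; black king on h8.
In check: yes, from the white rook on e8.
King squares — g7: attacked by Re7; h7: attacked by Re7; g8: attacked by Nh6.
Legal moves for Black: none.
In check with no legal moves → checkmate.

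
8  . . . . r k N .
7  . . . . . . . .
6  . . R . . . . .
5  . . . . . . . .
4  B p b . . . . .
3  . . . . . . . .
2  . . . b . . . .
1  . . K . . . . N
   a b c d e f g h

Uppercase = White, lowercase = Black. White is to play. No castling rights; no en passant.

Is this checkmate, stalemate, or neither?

White to move; white king on c1.
In check: yes, from the black bishop on d2.
King squares — b1: available; d1: available; b2: available; c2: available; d2: available.
Legal moves for White: Kxd2, Kc2, Kb2, Kd1, Kb1.
White is in check but has 5 legal moves → neither.

neither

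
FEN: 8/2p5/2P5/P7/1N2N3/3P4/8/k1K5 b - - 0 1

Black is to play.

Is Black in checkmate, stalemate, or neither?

Black to move; black king on a1.
In check: no.
King squares — b1: attacked by Kc1; a2: attacked by Nb4; b2: attacked by Kc1.
Legal moves for Black: none.
Not in check and no legal moves → stalemate.

stalemate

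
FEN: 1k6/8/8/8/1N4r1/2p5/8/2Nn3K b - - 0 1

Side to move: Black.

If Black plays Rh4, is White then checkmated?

no

After Rh4: white king on h1; in check: yes, from the black rook on h4.
White has 2 legal replies: Kg2, Kg1.
In check but a legal move exists → not checkmate.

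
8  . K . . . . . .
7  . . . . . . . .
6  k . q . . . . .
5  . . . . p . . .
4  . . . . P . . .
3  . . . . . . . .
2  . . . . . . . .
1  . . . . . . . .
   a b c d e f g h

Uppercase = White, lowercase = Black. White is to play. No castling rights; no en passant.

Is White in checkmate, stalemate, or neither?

White to move; white king on b8.
In check: no.
King squares — a7: attacked by Ka6; b7: attacked by Ka6; c7: attacked by Qc6; a8: attacked by Qc6; c8: attacked by Qc6.
Legal moves for White: none.
Not in check and no legal moves → stalemate.

stalemate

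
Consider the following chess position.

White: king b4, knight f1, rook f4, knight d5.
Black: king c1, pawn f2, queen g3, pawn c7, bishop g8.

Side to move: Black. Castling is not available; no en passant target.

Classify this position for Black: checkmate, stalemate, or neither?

neither

Black to move; black king on c1.
In check: no.
Legal moves for Black include: Bh7, Bf7, Be6, Bxd5, Qg7, Qg6, Qg5, Qh4, Qg4, Qxf4+, Qh3, Qf3, Qe3, Qd3, Qc3+, Qb3+, Qa3+, Qh2, ... (list truncated; more exist).
Black has legal moves and is not in check → neither.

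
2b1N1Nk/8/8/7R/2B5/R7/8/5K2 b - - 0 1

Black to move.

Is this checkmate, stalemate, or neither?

checkmate

Black to move; black king on h8.
In check: yes, from the white rook on h5.
King squares — g7: attacked by Ne8; h7: attacked by Rh5; g8: attacked by Bc4.
Legal moves for Black: none.
In check with no legal moves → checkmate.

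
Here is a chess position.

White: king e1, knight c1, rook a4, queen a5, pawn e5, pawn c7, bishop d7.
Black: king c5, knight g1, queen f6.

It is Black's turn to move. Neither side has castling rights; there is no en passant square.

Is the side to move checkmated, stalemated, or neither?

Black to move; black king on c5.
In check: yes, from the white queen on a5.
King squares — b4: attacked by Ra4; c4: attacked by Ra4; d4: attacked by Ra4; b5: attacked by Qa5; d5: attacked by Qa5; b6: attacked by Qa5; c6: attacked by Bd7; d6: attacked by Pe5.
Legal moves for Black: none.
In check with no legal moves → checkmate.

checkmate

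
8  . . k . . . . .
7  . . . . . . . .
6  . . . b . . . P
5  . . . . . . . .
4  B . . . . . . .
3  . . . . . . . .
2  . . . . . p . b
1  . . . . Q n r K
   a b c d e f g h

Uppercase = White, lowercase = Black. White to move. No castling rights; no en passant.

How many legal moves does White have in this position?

0

White to move; king on h1.
In check: yes, from the black rook on g1.
Legal moves: none.
Count: 0.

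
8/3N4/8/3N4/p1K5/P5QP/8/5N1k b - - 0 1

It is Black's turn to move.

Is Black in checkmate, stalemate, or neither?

stalemate

Black to move; black king on h1.
In check: no.
King squares — g1: attacked by Qg3; g2: attacked by Qg3; h2: attacked by Nf1.
Legal moves for Black: none.
Not in check and no legal moves → stalemate.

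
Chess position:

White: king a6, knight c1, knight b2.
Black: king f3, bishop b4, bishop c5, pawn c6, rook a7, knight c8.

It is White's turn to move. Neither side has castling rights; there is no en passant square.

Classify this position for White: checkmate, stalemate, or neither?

checkmate

White to move; white king on a6.
In check: yes, from the black rook on a7.
King squares — a5: attacked by Bb4; b5: attacked by Pc6; b6: attacked by Bc5; a7: attacked by Bc5; b7: attacked by Ra7.
Legal moves for White: none.
In check with no legal moves → checkmate.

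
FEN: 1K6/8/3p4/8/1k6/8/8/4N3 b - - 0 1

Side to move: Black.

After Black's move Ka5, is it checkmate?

After Ka5: white king on b8; in check: no.
White is not in check, so this cannot be checkmate.

no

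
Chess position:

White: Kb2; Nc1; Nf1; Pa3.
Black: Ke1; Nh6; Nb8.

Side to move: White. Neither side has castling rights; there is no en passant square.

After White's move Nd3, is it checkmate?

no

After Nd3: black king on e1; in check: yes, from the white knight on d3.
Black has 3 legal replies: Ke2, Kxf1, Kd1.
In check but a legal move exists → not checkmate.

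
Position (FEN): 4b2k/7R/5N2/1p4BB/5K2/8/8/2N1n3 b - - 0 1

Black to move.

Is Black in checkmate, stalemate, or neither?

checkmate

Black to move; black king on h8.
In check: yes, from the white rook on h7.
King squares — g7: attacked by Rh7; h7: attacked by Nf6; g8: attacked by Nf6.
Legal moves for Black: none.
In check with no legal moves → checkmate.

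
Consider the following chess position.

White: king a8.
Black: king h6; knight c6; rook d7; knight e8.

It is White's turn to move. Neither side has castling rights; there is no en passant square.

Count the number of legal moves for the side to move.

White to move; king on a8.
In check: no.
Legal moves: none.
Count: 0.

0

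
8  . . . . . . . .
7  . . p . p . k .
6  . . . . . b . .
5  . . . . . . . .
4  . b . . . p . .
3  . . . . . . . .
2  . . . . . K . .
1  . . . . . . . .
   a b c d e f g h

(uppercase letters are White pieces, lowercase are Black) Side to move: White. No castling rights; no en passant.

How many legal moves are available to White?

White to move; king on f2.
In check: no.
Legal moves: Kf3, Kg2, Ke2, Kg1, Kf1.
Count: 5.

5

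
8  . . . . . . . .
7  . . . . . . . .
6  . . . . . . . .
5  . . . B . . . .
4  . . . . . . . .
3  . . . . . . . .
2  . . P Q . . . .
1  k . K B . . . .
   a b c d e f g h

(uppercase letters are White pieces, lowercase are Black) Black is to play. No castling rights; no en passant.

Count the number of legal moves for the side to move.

Black to move; king on a1.
In check: no.
Legal moves: none.
Count: 0.

0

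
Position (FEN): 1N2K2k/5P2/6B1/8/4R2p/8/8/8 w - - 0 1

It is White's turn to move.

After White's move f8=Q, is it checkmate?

yes

After f8=Q: black king on h8; in check: yes, from the white queen on f8.
King squares — g7: attacked by Qf8; h7: attacked by Bg6; g8: attacked by Qf8.
Black has no legal moves → checkmate.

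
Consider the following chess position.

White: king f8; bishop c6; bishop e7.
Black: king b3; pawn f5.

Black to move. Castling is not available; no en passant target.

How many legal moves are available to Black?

Black to move; king on b3.
In check: no.
Legal moves: Kc4, Kc3, Kc2, Kb2, Ka2, f4.
Count: 6.

6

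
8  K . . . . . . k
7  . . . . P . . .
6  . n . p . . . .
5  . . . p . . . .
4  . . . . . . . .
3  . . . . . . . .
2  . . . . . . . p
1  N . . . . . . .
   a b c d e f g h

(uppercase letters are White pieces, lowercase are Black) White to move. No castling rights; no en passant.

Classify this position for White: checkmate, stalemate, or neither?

White to move; white king on a8.
In check: yes, from the black knight on b6.
Legal moves for White: Kb8, Kb7, Ka7.
White is in check but has 3 legal moves → neither.

neither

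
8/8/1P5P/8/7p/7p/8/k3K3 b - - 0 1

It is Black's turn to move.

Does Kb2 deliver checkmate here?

After Kb2: white king on e1; in check: no.
White is not in check, so this cannot be checkmate.

no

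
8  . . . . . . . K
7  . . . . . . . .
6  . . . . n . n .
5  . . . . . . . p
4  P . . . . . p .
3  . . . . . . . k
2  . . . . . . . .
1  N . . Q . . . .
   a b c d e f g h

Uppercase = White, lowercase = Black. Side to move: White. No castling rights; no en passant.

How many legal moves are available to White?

White to move; king on h8.
In check: yes, from the black knight on g6.
Legal moves: Kg8, Kh7.
Count: 2.

2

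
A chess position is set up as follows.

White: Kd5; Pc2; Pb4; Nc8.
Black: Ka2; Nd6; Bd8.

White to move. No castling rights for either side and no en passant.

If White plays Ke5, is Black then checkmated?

no

After Ke5: black king on a2; in check: no.
Black is not in check, so this cannot be checkmate.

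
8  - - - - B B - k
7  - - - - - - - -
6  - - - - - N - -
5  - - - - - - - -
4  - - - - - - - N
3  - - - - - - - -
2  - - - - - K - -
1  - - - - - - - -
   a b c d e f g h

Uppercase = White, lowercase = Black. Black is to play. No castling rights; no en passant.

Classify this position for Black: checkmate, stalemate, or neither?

Black to move; black king on h8.
In check: no.
King squares — g7: attacked by Bf8; h7: attacked by Nf6; g8: attacked by Nf6.
Legal moves for Black: none.
Not in check and no legal moves → stalemate.

stalemate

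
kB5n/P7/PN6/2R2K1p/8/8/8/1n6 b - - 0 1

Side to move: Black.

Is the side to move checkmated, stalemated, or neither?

checkmate

Black to move; black king on a8.
In check: yes, from the white knight on b6.
King squares — a7: attacked by Bb8; b7: attacked by Pa6; b8: attacked by Pa7.
Legal moves for Black: none.
In check with no legal moves → checkmate.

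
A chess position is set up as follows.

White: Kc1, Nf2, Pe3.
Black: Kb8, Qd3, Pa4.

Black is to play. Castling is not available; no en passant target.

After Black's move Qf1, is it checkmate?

no

After Qf1: white king on c1; in check: yes, from the black queen on f1.
White has 4 legal replies: Kd2, Kc2, Kb2, Nd1.
In check but a legal move exists → not checkmate.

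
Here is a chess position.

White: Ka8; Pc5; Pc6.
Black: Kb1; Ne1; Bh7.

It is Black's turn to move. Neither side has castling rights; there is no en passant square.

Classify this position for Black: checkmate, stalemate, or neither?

Black to move; black king on b1.
In check: no.
Legal moves for Black: Bg8, Bg6, Bf5, Be4, Bd3, Bc2, Nf3, Nd3, Ng2, Nc2, Kc2, Kb2, Ka2, Kc1, Ka1.
Black has 15 legal moves and is not in check → neither.

neither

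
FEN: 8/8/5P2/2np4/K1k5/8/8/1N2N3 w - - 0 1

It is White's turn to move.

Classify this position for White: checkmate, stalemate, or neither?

White to move; white king on a4.
In check: yes, from the black knight on c5.
Legal moves for White: Ka5, Ka3.
White is in check but has 2 legal moves → neither.

neither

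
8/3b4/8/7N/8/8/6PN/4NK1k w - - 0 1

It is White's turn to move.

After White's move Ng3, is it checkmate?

After Ng3: black king on h1; in check: yes, from the white knight on g3.
Black has 1 legal reply: Kxh2.
In check but a legal move exists → not checkmate.

no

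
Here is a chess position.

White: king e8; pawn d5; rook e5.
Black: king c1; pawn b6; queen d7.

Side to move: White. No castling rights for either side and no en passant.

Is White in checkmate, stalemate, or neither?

White to move; white king on e8.
In check: yes, from the black queen on d7.
King squares — d7: available; e7: attacked by Qd7; f7: attacked by Qd7; d8: attacked by Qd7; f8: available.
Legal moves for White: Kf8, Kxd7.
White is in check but has 2 legal moves → neither.

neither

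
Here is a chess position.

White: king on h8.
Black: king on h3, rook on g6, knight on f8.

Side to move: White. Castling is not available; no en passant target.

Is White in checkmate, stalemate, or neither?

stalemate

White to move; white king on h8.
In check: no.
King squares — g7: attacked by Rg6; h7: attacked by Nf8; g8: attacked by Rg6.
Legal moves for White: none.
Not in check and no legal moves → stalemate.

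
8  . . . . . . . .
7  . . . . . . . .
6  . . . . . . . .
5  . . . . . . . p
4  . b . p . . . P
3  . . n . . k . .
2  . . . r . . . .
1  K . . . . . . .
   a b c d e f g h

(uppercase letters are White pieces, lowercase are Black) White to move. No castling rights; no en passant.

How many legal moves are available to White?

White to move; king on a1.
In check: no.
Legal moves: none.
Count: 0.

0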